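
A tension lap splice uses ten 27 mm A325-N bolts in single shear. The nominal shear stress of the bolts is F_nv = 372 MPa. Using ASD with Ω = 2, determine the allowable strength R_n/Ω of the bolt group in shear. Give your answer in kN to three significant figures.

1060 kN

A_b = π × 27² / 4 = 572.6 mm².
R_n = F_nv · A_b · n · n_s = 372 × 572.6 × 10 × 1 / 1000 = 2130 kN.
Allowable strength R_n/Ω = 2130 / 2 = 1060 kN.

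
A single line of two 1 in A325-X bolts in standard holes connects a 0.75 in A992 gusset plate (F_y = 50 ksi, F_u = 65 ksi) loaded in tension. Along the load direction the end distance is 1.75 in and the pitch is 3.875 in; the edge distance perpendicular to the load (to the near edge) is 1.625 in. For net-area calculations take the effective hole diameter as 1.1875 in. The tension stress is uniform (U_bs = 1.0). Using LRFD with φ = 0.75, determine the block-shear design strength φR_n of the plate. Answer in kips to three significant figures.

Shear plane L_v = 1.75 + 1·3.875 = 5.625 in; A_gv = 5.625 × 0.75 = 4.219 in².
A_nv = (5.625 − 1.5·1.1875) × 0.75 = 2.883 in².
A_nt = (1.625 − 0.5·1.1875) × 0.75 = 0.7734 in².
0.6 F_u A_nv = 112.4 kips; 0.6 F_y A_gv = 126.6 kips → shear rupture governs the shear term.
R_n = 112.4 + 1.0 × 65 × 0.7734 = 162.7 kips.
Design strength φR_n = 0.75 × 162.7 = 122 kips.

122 kips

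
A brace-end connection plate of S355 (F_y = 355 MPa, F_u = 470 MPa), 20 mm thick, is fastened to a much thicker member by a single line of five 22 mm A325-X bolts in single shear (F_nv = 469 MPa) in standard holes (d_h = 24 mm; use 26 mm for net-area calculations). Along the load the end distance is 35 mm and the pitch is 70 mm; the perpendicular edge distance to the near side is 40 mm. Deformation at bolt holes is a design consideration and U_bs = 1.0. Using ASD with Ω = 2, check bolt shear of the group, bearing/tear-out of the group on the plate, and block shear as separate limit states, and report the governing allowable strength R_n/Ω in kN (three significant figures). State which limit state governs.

Bolt shear: A_b = π·22²/4 = 380.1 mm²; R_n = 469 × 380.1 × 5 × 1 / 1000 = 891.4 kN → 891.4 / 2 = 446 kN.
Bearing: edge l_c = 23, r_n = 259.4 kN; interior l_c = 46, r_n = 496.3 kN; R_n = 259.4 + 4·496.3 = 2245 kN → 1120 kN.
Block shear: A_gv = 6300, A_nv = 3960, A_nt = 540 mm²; R_n = min(0.6F_uA_nv, 0.6F_yA_gv) + U_bs·F_u·A_nt = 1371 kN → 685 kN.
Bolt shear governs: 446 kN.

446 kN (bolt shear governs)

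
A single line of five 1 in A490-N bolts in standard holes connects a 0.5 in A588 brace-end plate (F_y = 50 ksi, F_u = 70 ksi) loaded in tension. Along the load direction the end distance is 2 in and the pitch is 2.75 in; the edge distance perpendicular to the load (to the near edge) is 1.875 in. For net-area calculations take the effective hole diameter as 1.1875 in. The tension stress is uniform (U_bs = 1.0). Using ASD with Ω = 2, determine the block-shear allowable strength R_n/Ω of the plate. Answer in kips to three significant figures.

103 kips

Shear plane L_v = 2 + 4·2.75 = 13 in; A_gv = 13 × 0.5 = 6.5 in².
A_nv = (13 − 4.5·1.1875) × 0.5 = 3.828 in².
A_nt = (1.875 − 0.5·1.1875) × 0.5 = 0.6406 in².
0.6 F_u A_nv = 160.8 kips; 0.6 F_y A_gv = 195 kips → shear rupture governs the shear term.
R_n = 160.8 + 1.0 × 70 × 0.6406 = 205.6 kips.
Allowable strength R_n/Ω = 205.6 / 2 = 103 kips.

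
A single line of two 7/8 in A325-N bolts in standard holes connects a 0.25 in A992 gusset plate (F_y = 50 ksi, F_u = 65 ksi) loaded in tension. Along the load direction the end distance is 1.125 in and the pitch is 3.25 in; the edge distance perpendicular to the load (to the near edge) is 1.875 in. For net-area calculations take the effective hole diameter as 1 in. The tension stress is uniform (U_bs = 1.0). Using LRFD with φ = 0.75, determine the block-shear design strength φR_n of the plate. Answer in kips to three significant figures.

Shear plane L_v = 1.125 + 1·3.25 = 4.375 in; A_gv = 4.375 × 0.25 = 1.094 in².
A_nv = (4.375 − 1.5·1) × 0.25 = 0.7188 in².
A_nt = (1.875 − 0.5·1) × 0.25 = 0.3438 in².
0.6 F_u A_nv = 28.03 kips; 0.6 F_y A_gv = 32.81 kips → shear rupture governs the shear term.
R_n = 28.03 + 1.0 × 65 × 0.3438 = 50.38 kips.
Design strength φR_n = 0.75 × 50.38 = 37.8 kips.

37.8 kips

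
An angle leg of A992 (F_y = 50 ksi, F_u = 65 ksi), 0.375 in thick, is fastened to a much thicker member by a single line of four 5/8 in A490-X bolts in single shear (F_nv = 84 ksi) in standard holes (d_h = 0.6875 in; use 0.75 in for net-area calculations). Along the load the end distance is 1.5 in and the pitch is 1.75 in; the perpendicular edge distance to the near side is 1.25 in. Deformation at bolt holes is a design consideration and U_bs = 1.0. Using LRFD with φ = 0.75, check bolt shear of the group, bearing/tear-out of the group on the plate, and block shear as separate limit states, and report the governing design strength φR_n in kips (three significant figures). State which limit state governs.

Bolt shear: A_b = π·0.625²/4 = 0.3068 in²; R_n = 84 × 0.3068 × 4 × 1 = 103.1 kips → 0.75 × 103.1 = 77.3 kips.
Bearing: edge l_c = 1.156, r_n = 33.82 kips; interior l_c = 1.062, r_n = 31.08 kips; R_n = 33.82 + 3·31.08 = 127.1 kips → 95.3 kips.
Block shear: A_gv = 2.531, A_nv = 1.547, A_nt = 0.3281 in²; R_n = min(0.6F_uA_nv, 0.6F_yA_gv) + U_bs·F_u·A_nt = 81.66 kips → 61.2 kips.
Block shear governs: 61.2 kips.

61.2 kips (block shear governs)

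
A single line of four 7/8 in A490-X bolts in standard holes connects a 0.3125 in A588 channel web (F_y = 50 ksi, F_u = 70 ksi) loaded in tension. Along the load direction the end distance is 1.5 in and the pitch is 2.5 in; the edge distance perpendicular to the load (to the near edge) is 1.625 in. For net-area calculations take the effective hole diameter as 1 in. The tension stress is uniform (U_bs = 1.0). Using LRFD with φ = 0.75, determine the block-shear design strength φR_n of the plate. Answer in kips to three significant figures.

72.6 kips

Shear plane L_v = 1.5 + 3·2.5 = 9 in; A_gv = 9 × 0.3125 = 2.812 in².
A_nv = (9 − 3.5·1) × 0.3125 = 1.719 in².
A_nt = (1.625 − 0.5·1) × 0.3125 = 0.3516 in².
0.6 F_u A_nv = 72.19 kips; 0.6 F_y A_gv = 84.38 kips → shear rupture governs the shear term.
R_n = 72.19 + 1.0 × 70 × 0.3516 = 96.8 kips.
Design strength φR_n = 0.75 × 96.8 = 72.6 kips.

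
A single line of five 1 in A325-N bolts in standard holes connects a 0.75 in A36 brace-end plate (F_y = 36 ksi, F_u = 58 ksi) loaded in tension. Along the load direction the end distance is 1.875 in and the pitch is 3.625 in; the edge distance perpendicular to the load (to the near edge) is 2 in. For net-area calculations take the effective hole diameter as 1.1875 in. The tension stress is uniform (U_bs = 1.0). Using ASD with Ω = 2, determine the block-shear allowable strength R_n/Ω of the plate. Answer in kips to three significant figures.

Shear plane L_v = 1.875 + 4·3.625 = 16.38 in; A_gv = 16.38 × 0.75 = 12.28 in².
A_nv = (16.38 − 4.5·1.1875) × 0.75 = 8.273 in².
A_nt = (2 − 0.5·1.1875) × 0.75 = 1.055 in².
0.6 F_u A_nv = 287.9 kips; 0.6 F_y A_gv = 265.3 kips → shear yielding governs the shear term.
R_n = 265.3 + 1.0 × 58 × 1.055 = 326.4 kips.
Allowable strength R_n/Ω = 326.4 / 2 = 163 kips.

163 kips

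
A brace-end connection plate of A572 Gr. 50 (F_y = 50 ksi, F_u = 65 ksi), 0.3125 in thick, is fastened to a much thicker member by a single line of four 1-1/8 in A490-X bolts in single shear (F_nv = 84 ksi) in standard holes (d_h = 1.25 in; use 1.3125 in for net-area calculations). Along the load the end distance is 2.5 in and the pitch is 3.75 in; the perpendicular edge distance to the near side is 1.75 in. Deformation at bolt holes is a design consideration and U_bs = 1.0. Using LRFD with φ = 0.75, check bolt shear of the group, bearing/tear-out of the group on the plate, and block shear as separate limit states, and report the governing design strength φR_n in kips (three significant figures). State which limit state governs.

100 kips (block shear governs)

Bolt shear: A_b = π·1.125²/4 = 0.994 in²; R_n = 84 × 0.994 × 4 × 1 = 334 kips → 0.75 × 334 = 250 kips.
Bearing: edge l_c = 1.875, r_n = 45.7 kips; interior l_c = 2.5, r_n = 54.84 kips; R_n = 45.7 + 3·54.84 = 210.2 kips → 158 kips.
Block shear: A_gv = 4.297, A_nv = 2.861, A_nt = 0.3418 in²; R_n = min(0.6F_uA_nv, 0.6F_yA_gv) + U_bs·F_u·A_nt = 133.8 kips → 100 kips.
Block shear governs: 100 kips.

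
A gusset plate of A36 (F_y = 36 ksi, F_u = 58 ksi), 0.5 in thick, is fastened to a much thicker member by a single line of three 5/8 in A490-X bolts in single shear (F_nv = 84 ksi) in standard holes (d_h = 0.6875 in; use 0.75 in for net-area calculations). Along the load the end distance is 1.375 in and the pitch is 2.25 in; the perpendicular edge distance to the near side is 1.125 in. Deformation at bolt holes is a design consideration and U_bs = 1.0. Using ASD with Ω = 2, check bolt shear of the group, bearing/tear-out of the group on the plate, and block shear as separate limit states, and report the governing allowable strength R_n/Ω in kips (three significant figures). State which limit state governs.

38.7 kips (bolt shear governs)

Bolt shear: A_b = π·0.625²/4 = 0.3068 in²; R_n = 84 × 0.3068 × 3 × 1 = 77.31 kips → 77.31 / 2 = 38.7 kips.
Bearing: edge l_c = 1.031, r_n = 35.89 kips; interior l_c = 1.562, r_n = 43.5 kips; R_n = 35.89 + 2·43.5 = 122.9 kips → 61.4 kips.
Block shear: A_gv = 2.938, A_nv = 2, A_nt = 0.375 in²; R_n = min(0.6F_uA_nv, 0.6F_yA_gv) + U_bs·F_u·A_nt = 85.2 kips → 42.6 kips.
Bolt shear governs: 38.7 kips.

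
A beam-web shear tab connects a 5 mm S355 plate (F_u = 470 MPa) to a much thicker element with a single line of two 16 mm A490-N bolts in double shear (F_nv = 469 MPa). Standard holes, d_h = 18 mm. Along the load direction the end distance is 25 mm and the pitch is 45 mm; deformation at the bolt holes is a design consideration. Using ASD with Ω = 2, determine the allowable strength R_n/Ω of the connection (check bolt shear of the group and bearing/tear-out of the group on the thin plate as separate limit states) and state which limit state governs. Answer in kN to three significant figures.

Bolt shear: A_b = π·16²/4 = 201.1 mm²; R_n = 469 × 201.1 × 2 × 2 / 1000 = 377.2 kN → 377.2 / 2 = 189 kN.
Bearing (1.2 l_c t F_u ≤ 2.4 d t F_u): upper limit = 2.4·16·5·470 / 1000 = 90.24 kN.
  Edge l_c = 25 − 18/2 = 16 → r_n = 45.12 kN; interior l_c = 45 − 18 = 27 → r_n = 76.14 kN.
  R_n,bearing = 1·45.12 + 1·76.14 = 121.3 kN → 121.3 / 2 = 60.6 kN.
Bearing governs: 60.6 kN.

60.6 kN (bearing governs)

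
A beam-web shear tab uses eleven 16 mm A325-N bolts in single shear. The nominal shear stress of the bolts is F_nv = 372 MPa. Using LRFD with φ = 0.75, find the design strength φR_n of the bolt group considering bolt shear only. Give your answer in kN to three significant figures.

A_b = π × 16² / 4 = 201.1 mm².
R_n = F_nv · A_b · n · n_s = 372 × 201.1 × 11 × 1 / 1000 = 822.7 kN.
Design strength φR_n = 0.75 × 822.7 = 617 kN.

617 kN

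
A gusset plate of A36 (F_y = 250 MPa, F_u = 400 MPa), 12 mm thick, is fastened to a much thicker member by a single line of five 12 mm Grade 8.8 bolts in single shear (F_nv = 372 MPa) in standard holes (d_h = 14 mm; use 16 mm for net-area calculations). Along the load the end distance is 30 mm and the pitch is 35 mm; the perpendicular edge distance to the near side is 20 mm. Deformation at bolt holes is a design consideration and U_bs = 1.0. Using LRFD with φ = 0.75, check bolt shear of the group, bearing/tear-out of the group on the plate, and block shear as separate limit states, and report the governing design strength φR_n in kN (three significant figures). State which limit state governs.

Bolt shear: A_b = π·12²/4 = 113.1 mm²; R_n = 372 × 113.1 × 5 × 1 / 1000 = 210.4 kN → 0.75 × 210.4 = 158 kN.
Bearing: edge l_c = 23, r_n = 132.5 kN; interior l_c = 21, r_n = 121 kN; R_n = 132.5 + 4·121 = 616.3 kN → 462 kN.
Block shear: A_gv = 2040, A_nv = 1176, A_nt = 144 mm²; R_n = min(0.6F_uA_nv, 0.6F_yA_gv) + U_bs·F_u·A_nt = 339.8 kN → 255 kN.
Bolt shear governs: 158 kN.

158 kN (bolt shear governs)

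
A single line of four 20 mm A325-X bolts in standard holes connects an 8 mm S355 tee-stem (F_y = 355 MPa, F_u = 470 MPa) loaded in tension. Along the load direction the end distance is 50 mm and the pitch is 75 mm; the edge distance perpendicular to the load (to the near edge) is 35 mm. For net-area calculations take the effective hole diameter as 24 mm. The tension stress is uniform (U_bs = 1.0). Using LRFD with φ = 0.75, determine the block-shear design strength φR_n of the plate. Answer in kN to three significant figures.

388 kN

Shear plane L_v = 50 + 3·75 = 275 mm; A_gv = 275 × 8 = 2200 mm².
A_nv = (275 − 3.5·24) × 8 = 1528 mm².
A_nt = (35 − 0.5·24) × 8 = 184 mm².
0.6 F_u A_nv = 430.9 kN; 0.6 F_y A_gv = 468.6 kN → shear rupture governs the shear term.
R_n = 430.9 + 1.0 × 470 × 184 / 1000 = 517.4 kN.
Design strength φR_n = 0.75 × 517.4 = 388 kN.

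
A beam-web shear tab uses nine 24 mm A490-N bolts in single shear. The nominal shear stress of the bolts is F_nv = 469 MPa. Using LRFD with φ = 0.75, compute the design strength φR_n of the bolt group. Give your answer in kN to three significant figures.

A_b = π × 24² / 4 = 452.4 mm².
R_n = F_nv · A_b · n · n_s = 469 × 452.4 × 9 × 1 / 1000 = 1910 kN.
Design strength φR_n = 0.75 × 1910 = 1430 kN.

1430 kN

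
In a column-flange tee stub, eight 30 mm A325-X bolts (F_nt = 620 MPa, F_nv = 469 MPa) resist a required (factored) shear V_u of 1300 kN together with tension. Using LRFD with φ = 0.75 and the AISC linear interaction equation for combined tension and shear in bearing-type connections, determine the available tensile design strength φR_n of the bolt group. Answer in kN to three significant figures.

1700 kN

A_b = π·30²/4 = 706.9 mm²; f_rv = 1300 × 1000 / (8 × 706.9) = 229.9 MPa.
F'_nt = 1.3 F_nt − (F_nt / φF_nv) f_rv = 1.3·620 − (620/(0.75·469))·229.9 = 400.8 MPa, capped at F_nt → F'_nt = 400.8 MPa.
R_n = F'_nt · A_b · n = 400.8 × 706.9 × 8 / 1000 = 2266 kN.
Design strength φR_n = 0.75 × 2266 = 1700 kN.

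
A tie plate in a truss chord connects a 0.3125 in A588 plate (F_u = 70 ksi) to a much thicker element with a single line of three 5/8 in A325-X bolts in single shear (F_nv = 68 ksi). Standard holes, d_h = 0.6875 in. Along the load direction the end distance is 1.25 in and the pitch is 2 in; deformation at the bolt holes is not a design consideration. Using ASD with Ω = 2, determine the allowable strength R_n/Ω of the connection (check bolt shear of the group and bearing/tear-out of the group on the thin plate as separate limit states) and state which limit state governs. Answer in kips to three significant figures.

31.3 kips (bolt shear governs)

Bolt shear: A_b = π·0.625²/4 = 0.3068 in²; R_n = 68 × 0.3068 × 3 × 1 = 62.59 kips → 62.59 / 2 = 31.3 kips.
Bearing (1.5 l_c t F_u ≤ 3.0 d t F_u): upper limit = 3.0·0.625·0.3125·70 = 41.02 kips.
  Edge l_c = 1.25 − 0.6875/2 = 0.9062 → r_n = 29.74 kips; interior l_c = 2 − 0.6875 = 1.312 → r_n = 41.02 kips.
  R_n,bearing = 1·29.74 + 2·41.02 = 111.8 kips → 111.8 / 2 = 55.9 kips.
Bolt shear governs: 31.3 kips.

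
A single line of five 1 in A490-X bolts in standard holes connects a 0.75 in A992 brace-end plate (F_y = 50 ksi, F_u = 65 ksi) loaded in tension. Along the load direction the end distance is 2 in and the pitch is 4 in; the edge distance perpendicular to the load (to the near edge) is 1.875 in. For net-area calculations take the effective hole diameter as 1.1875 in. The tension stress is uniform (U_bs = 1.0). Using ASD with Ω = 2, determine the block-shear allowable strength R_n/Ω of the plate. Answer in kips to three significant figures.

216 kips

Shear plane L_v = 2 + 4·4 = 18 in; A_gv = 18 × 0.75 = 13.5 in².
A_nv = (18 − 4.5·1.1875) × 0.75 = 9.492 in².
A_nt = (1.875 − 0.5·1.1875) × 0.75 = 0.9609 in².
0.6 F_u A_nv = 370.2 kips; 0.6 F_y A_gv = 405 kips → shear rupture governs the shear term.
R_n = 370.2 + 1.0 × 65 × 0.9609 = 432.7 kips.
Allowable strength R_n/Ω = 432.7 / 2 = 216 kips.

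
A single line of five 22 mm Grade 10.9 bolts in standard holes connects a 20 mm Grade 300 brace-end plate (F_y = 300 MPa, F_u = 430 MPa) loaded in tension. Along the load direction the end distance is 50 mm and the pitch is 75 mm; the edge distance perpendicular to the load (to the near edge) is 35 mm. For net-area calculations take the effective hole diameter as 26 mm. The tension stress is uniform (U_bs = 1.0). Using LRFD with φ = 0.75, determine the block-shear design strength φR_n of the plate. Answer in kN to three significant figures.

1040 kN

Shear plane L_v = 50 + 4·75 = 350 mm; A_gv = 350 × 20 = 7000 mm².
A_nv = (350 − 4.5·26) × 20 = 4660 mm².
A_nt = (35 − 0.5·26) × 20 = 440 mm².
0.6 F_u A_nv = 1202 kN; 0.6 F_y A_gv = 1260 kN → shear rupture governs the shear term.
R_n = 1202 + 1.0 × 430 × 440 / 1000 = 1391 kN.
Design strength φR_n = 0.75 × 1391 = 1040 kN.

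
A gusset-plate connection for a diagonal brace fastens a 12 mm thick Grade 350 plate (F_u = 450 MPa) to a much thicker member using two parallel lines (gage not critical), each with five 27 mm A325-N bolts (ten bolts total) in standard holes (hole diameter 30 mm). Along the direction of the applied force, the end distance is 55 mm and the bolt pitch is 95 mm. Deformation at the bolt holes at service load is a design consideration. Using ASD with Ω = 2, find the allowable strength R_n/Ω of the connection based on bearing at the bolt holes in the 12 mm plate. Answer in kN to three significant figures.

1660 kN

Per bolt r_n = 1.2 l_c t F_u ≤ 2.4 d t F_u; upper limit = 2.4 × 27 × 12 × 450 / 1000 = 349.9 kN.
Edge bolt: l_c = 55 − 30/2 = 40 mm → 1.2 × 40 × 12 × 450 / 1000 = 259.2 → r_n = 259.2 kN.
Interior bolts: l_c = 95 − 30 = 65 mm → 1.2 × 65 × 12 × 450 / 1000 = 421.2 → r_n = 349.9 kN.
R_n = 2 × 259.2 + 8 × 349.9 = 3318 kN.
Allowable strength R_n/Ω = 3318 / 2 = 1660 kN.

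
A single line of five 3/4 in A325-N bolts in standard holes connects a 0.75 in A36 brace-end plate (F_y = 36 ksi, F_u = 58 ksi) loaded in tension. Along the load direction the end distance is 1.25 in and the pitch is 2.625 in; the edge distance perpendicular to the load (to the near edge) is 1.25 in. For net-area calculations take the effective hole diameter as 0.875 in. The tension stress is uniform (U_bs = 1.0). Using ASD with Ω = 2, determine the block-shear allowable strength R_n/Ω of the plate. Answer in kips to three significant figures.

113 kips

Shear plane L_v = 1.25 + 4·2.625 = 11.75 in; A_gv = 11.75 × 0.75 = 8.812 in².
A_nv = (11.75 − 4.5·0.875) × 0.75 = 5.859 in².
A_nt = (1.25 − 0.5·0.875) × 0.75 = 0.6094 in².
0.6 F_u A_nv = 203.9 kips; 0.6 F_y A_gv = 190.3 kips → shear yielding governs the shear term.
R_n = 190.3 + 1.0 × 58 × 0.6094 = 225.7 kips.
Allowable strength R_n/Ω = 225.7 / 2 = 113 kips.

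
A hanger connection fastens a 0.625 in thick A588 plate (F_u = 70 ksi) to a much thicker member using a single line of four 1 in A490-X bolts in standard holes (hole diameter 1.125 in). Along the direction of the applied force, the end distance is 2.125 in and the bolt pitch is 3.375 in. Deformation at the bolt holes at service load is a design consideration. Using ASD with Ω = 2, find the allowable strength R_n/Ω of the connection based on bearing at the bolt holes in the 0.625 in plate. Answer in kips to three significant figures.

199 kips

Per bolt r_n = 1.2 l_c t F_u ≤ 2.4 d t F_u; upper limit = 2.4 × 1 × 0.625 × 70 = 105 kips.
Edge bolt: l_c = 2.125 − 1.125/2 = 1.562 in → 1.2 × 1.562 × 0.625 × 70 = 82.03 → r_n = 82.03 kips.
Interior bolts: l_c = 3.375 − 1.125 = 2.25 in → 1.2 × 2.25 × 0.625 × 70 = 118.1 → r_n = 105 kips.
R_n = 1 × 82.03 + 3 × 105 = 397 kips.
Allowable strength R_n/Ω = 397 / 2 = 199 kips.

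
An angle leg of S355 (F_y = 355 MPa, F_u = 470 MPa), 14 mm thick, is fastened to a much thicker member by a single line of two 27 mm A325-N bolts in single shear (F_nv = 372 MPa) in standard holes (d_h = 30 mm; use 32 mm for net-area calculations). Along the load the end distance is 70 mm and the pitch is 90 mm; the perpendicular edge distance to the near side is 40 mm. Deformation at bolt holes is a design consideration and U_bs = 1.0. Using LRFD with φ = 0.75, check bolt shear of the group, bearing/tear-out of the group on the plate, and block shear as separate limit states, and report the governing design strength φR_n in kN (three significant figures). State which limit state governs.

Bolt shear: A_b = π·27²/4 = 572.6 mm²; R_n = 372 × 572.6 × 2 × 1 / 1000 = 426 kN → 0.75 × 426 = 319 kN.
Bearing: edge l_c = 55, r_n = 426.4 kN; interior l_c = 60, r_n = 426.4 kN; R_n = 426.4 + 1·426.4 = 852.8 kN → 640 kN.
Block shear: A_gv = 2240, A_nv = 1568, A_nt = 336 mm²; R_n = min(0.6F_uA_nv, 0.6F_yA_gv) + U_bs·F_u·A_nt = 600.1 kN → 450 kN.
Bolt shear governs: 319 kN.

319 kN (bolt shear governs)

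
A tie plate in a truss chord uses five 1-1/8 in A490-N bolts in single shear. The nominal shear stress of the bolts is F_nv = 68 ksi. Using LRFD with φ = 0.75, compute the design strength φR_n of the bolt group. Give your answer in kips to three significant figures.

253 kips

A_b = π × 1.125² / 4 = 0.994 in².
R_n = F_nv · A_b · n · n_s = 68 × 0.994 × 5 × 1 = 338 kips.
Design strength φR_n = 0.75 × 338 = 253 kips.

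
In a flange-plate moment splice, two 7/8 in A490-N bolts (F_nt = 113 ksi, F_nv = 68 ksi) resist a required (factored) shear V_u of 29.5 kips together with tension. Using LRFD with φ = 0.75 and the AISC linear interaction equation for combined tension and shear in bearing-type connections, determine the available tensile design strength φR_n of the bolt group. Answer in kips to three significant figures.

83.5 kips

A_b = π·0.875²/4 = 0.6013 in²; f_rv = 29.5 / (2 × 0.6013) = 24.53 ksi.
F'_nt = 1.3 F_nt − (F_nt / φF_nv) f_rv = 1.3·113 − (113/(0.75·68))·24.53 = 92.55 ksi, capped at F_nt → F'_nt = 92.55 ksi.
R_n = F'_nt · A_b · n = 92.55 × 0.6013 × 2 = 111.3 kips.
Design strength φR_n = 0.75 × 111.3 = 83.5 kips.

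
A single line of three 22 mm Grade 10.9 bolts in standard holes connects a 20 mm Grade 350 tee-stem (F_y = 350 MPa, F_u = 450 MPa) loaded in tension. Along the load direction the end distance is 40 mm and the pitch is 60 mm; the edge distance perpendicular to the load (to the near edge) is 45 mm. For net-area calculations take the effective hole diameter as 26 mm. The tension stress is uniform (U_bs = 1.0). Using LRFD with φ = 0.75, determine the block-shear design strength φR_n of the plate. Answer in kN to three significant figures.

601 kN

Shear plane L_v = 40 + 2·60 = 160 mm; A_gv = 160 × 20 = 3200 mm².
A_nv = (160 − 2.5·26) × 20 = 1900 mm².
A_nt = (45 − 0.5·26) × 20 = 640 mm².
0.6 F_u A_nv = 513 kN; 0.6 F_y A_gv = 672 kN → shear rupture governs the shear term.
R_n = 513 + 1.0 × 450 × 640 / 1000 = 801 kN.
Design strength φR_n = 0.75 × 801 = 601 kN.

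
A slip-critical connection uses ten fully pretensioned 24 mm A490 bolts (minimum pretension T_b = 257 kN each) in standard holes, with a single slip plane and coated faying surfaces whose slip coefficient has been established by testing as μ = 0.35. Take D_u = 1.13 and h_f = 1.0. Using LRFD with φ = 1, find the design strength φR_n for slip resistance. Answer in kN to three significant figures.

1020 kN

R_n = μ · D_u · h_f · T_b · n_s · n_b = 0.35 × 1.13 × 1.0 × 257 × 1 × 10 = 1016 kN.
Design strength φR_n = 1 × 1016 = 1020 kN.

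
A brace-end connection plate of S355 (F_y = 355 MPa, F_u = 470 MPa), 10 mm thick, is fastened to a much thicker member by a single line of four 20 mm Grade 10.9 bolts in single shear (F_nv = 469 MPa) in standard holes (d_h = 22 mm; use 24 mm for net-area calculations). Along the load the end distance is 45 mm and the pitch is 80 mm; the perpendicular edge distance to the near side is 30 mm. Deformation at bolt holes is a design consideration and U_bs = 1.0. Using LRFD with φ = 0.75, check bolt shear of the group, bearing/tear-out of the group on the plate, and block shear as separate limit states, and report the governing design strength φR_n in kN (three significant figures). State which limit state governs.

442 kN (bolt shear governs)

Bolt shear: A_b = π·20²/4 = 314.2 mm²; R_n = 469 × 314.2 × 4 × 1 / 1000 = 589.4 kN → 0.75 × 589.4 = 442 kN.
Bearing: edge l_c = 34, r_n = 191.8 kN; interior l_c = 58, r_n = 225.6 kN; R_n = 191.8 + 3·225.6 = 868.6 kN → 651 kN.
Block shear: A_gv = 2850, A_nv = 2010, A_nt = 180 mm²; R_n = min(0.6F_uA_nv, 0.6F_yA_gv) + U_bs·F_u·A_nt = 651.4 kN → 489 kN.
Bolt shear governs: 442 kN.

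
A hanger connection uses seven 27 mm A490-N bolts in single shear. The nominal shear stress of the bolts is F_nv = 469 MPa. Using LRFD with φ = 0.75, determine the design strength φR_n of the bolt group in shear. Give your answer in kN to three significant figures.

1410 kN

A_b = π × 27² / 4 = 572.6 mm².
R_n = F_nv · A_b · n · n_s = 469 × 572.6 × 7 × 1 / 1000 = 1880 kN.
Design strength φR_n = 0.75 × 1880 = 1410 kN.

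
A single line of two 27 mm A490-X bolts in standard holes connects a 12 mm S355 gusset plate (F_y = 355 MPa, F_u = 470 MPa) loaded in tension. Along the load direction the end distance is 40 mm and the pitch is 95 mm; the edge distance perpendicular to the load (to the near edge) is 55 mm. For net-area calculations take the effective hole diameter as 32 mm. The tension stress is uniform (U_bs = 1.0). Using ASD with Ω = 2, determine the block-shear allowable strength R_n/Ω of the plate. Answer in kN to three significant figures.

Shear plane L_v = 40 + 1·95 = 135 mm; A_gv = 135 × 12 = 1620 mm².
A_nv = (135 − 1.5·32) × 12 = 1044 mm².
A_nt = (55 − 0.5·32) × 12 = 468 mm².
0.6 F_u A_nv = 294.4 kN; 0.6 F_y A_gv = 345.1 kN → shear rupture governs the shear term.
R_n = 294.4 + 1.0 × 470 × 468 / 1000 = 514.4 kN.
Allowable strength R_n/Ω = 514.4 / 2 = 257 kN.

257 kN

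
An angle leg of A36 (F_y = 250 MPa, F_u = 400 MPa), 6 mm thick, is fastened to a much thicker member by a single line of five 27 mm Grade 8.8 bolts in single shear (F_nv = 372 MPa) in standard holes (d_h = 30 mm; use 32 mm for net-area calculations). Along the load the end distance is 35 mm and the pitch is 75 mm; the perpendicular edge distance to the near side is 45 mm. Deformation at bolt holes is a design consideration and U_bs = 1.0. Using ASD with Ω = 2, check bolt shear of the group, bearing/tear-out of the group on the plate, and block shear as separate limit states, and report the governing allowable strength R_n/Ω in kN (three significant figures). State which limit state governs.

172 kN (block shear governs)

Bolt shear: A_b = π·27²/4 = 572.6 mm²; R_n = 372 × 572.6 × 5 × 1 / 1000 = 1065 kN → 1065 / 2 = 532 kN.
Bearing: edge l_c = 20, r_n = 57.6 kN; interior l_c = 45, r_n = 129.6 kN; R_n = 57.6 + 4·129.6 = 576 kN → 288 kN.
Block shear: A_gv = 2010, A_nv = 1146, A_nt = 174 mm²; R_n = min(0.6F_uA_nv, 0.6F_yA_gv) + U_bs·F_u·A_nt = 344.6 kN → 172 kN.
Block shear governs: 172 kN.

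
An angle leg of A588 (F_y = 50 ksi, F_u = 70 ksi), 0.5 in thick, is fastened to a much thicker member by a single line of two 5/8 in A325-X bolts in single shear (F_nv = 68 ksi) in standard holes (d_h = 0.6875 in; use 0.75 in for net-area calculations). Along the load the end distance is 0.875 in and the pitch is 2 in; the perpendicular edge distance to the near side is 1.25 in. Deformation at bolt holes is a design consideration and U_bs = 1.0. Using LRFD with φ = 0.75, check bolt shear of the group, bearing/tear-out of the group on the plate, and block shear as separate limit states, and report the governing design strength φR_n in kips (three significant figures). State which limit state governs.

31.3 kips (bolt shear governs)

Bolt shear: A_b = π·0.625²/4 = 0.3068 in²; R_n = 68 × 0.3068 × 2 × 1 = 41.72 kips → 0.75 × 41.72 = 31.3 kips.
Bearing: edge l_c = 0.5312, r_n = 22.31 kips; interior l_c = 1.312, r_n = 52.5 kips; R_n = 22.31 + 1·52.5 = 74.81 kips → 56.1 kips.
Block shear: A_gv = 1.438, A_nv = 0.875, A_nt = 0.4375 in²; R_n = min(0.6F_uA_nv, 0.6F_yA_gv) + U_bs·F_u·A_nt = 67.38 kips → 50.5 kips.
Bolt shear governs: 31.3 kips.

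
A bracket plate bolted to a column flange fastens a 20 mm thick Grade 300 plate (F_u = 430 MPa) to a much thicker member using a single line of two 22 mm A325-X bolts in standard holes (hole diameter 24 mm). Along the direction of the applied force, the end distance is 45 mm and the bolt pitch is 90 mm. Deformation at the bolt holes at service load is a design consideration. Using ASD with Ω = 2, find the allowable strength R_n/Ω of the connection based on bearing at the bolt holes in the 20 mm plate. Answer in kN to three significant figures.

Per bolt r_n = 1.2 l_c t F_u ≤ 2.4 d t F_u; upper limit = 2.4 × 22 × 20 × 430 / 1000 = 454.1 kN.
Edge bolt: l_c = 45 − 24/2 = 33 mm → 1.2 × 33 × 20 × 430 / 1000 = 340.6 → r_n = 340.6 kN.
Interior bolts: l_c = 90 − 24 = 66 mm → 1.2 × 66 × 20 × 430 / 1000 = 681.1 → r_n = 454.1 kN.
R_n = 1 × 340.6 + 1 × 454.1 = 794.6 kN.
Allowable strength R_n/Ω = 794.6 / 2 = 397 kN.

397 kN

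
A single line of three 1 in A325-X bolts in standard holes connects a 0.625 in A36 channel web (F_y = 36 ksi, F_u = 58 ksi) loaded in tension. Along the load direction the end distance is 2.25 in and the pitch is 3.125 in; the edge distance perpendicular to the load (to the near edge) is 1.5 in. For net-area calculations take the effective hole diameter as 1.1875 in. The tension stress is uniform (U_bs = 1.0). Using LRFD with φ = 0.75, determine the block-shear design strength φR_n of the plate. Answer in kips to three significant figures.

111 kips

Shear plane L_v = 2.25 + 2·3.125 = 8.5 in; A_gv = 8.5 × 0.625 = 5.312 in².
A_nv = (8.5 − 2.5·1.1875) × 0.625 = 3.457 in².
A_nt = (1.5 − 0.5·1.1875) × 0.625 = 0.5664 in².
0.6 F_u A_nv = 120.3 kips; 0.6 F_y A_gv = 114.7 kips → shear yielding governs the shear term.
R_n = 114.7 + 1.0 × 58 × 0.5664 = 147.6 kips.
Design strength φR_n = 0.75 × 147.6 = 111 kips.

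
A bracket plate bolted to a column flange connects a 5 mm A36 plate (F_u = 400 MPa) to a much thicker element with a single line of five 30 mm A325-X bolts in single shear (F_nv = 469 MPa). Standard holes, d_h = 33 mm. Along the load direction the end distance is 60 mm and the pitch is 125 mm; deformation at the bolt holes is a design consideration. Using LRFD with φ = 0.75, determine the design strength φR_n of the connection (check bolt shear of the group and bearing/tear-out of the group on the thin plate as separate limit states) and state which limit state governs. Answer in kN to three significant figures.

Bolt shear: A_b = π·30²/4 = 706.9 mm²; R_n = 469 × 706.9 × 5 × 1 / 1000 = 1658 kN → 0.75 × 1658 = 1240 kN.
Bearing (1.2 l_c t F_u ≤ 2.4 d t F_u): upper limit = 2.4·30·5·400 / 1000 = 144 kN.
  Edge l_c = 60 − 33/2 = 43.5 → r_n = 104.4 kN; interior l_c = 125 − 33 = 92 → r_n = 144 kN.
  R_n,bearing = 1·104.4 + 4·144 = 680.4 kN → 0.75 × 680.4 = 510 kN.
Bearing governs: 510 kN.

510 kN (bearing governs)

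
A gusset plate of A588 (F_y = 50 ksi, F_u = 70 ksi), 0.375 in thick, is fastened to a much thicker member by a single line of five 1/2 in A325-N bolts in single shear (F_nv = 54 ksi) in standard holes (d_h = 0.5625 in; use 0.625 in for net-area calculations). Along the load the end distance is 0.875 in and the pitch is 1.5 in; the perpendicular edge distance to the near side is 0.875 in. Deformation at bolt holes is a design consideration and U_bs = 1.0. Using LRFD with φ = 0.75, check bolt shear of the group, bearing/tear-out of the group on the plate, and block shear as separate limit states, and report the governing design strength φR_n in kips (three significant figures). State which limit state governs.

Bolt shear: A_b = π·0.5²/4 = 0.1963 in²; R_n = 54 × 0.1963 × 5 × 1 = 53.01 kips → 0.75 × 53.01 = 39.8 kips.
Bearing: edge l_c = 0.5938, r_n = 18.7 kips; interior l_c = 0.9375, r_n = 29.53 kips; R_n = 18.7 + 4·29.53 = 136.8 kips → 103 kips.
Block shear: A_gv = 2.578, A_nv = 1.523, A_nt = 0.2109 in²; R_n = min(0.6F_uA_nv, 0.6F_yA_gv) + U_bs·F_u·A_nt = 78.75 kips → 59.1 kips.
Bolt shear governs: 39.8 kips.

39.8 kips (bolt shear governs)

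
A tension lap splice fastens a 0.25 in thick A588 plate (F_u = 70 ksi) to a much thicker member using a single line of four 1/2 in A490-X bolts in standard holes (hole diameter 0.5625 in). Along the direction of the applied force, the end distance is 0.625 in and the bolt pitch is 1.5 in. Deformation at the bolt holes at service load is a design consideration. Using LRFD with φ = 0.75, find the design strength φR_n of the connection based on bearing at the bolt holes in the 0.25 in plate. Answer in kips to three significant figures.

49.7 kips

Per bolt r_n = 1.2 l_c t F_u ≤ 2.4 d t F_u; upper limit = 2.4 × 0.5 × 0.25 × 70 = 21 kips.
Edge bolt: l_c = 0.625 − 0.5625/2 = 0.3438 in → 1.2 × 0.3438 × 0.25 × 70 = 7.219 → r_n = 7.219 kips.
Interior bolts: l_c = 1.5 − 0.5625 = 0.9375 in → 1.2 × 0.9375 × 0.25 × 70 = 19.69 → r_n = 19.69 kips.
R_n = 1 × 7.219 + 3 × 19.69 = 66.28 kips.
Design strength φR_n = 0.75 × 66.28 = 49.7 kips.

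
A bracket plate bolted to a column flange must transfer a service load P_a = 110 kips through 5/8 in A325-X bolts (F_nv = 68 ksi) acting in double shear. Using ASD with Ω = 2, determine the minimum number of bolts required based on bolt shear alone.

A_b = π·0.625²/4 = 0.3068 in².
Per-bolt allowable strength R_n/Ω = 68 × 0.3068 × 2 / 2 = 20.86 kips.
n ≥ 110 / 20.86 = 5.273 → use 6 bolts.

6 bolts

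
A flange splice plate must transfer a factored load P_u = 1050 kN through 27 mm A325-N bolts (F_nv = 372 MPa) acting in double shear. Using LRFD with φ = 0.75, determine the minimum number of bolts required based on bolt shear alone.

4 bolts

A_b = π·27²/4 = 572.6 mm².
Per-bolt design strength φR_n = 0.75 × 372 × 572.6 × 2 / 1000 = 319.5 kN.
n ≥ 1050 / 319.5 = 3.287 → use 4 bolts.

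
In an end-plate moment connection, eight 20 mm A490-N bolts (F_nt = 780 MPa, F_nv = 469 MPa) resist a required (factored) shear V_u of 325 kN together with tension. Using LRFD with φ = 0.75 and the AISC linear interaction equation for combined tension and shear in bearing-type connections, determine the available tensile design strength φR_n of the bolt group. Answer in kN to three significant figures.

A_b = π·20²/4 = 314.2 mm²; f_rv = 325 × 1000 / (8 × 314.2) = 129.3 MPa.
F'_nt = 1.3 F_nt − (F_nt / φF_nv) f_rv = 1.3·780 − (780/(0.75·469))·129.3 = 727.2 MPa, capped at F_nt → F'_nt = 727.2 MPa.
R_n = F'_nt · A_b · n = 727.2 × 314.2 × 8 / 1000 = 1828 kN.
Design strength φR_n = 0.75 × 1828 = 1370 kN.

1370 kN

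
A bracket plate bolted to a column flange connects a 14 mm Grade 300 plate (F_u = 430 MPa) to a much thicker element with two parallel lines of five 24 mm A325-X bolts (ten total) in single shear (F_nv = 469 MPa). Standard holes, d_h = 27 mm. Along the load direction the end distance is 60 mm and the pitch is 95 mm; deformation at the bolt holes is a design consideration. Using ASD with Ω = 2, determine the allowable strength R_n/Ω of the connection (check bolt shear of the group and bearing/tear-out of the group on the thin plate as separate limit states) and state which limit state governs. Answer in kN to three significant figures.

Bolt shear: A_b = π·24²/4 = 452.4 mm²; R_n = 469 × 452.4 × 10 × 1 / 1000 = 2122 kN → 2122 / 2 = 1060 kN.
Bearing (1.2 l_c t F_u ≤ 2.4 d t F_u): upper limit = 2.4·24·14·430 / 1000 = 346.8 kN.
  Edge l_c = 60 − 27/2 = 46.5 → r_n = 335.9 kN; interior l_c = 95 − 27 = 68 → r_n = 346.8 kN.
  R_n,bearing = 2·335.9 + 8·346.8 = 3446 kN → 3446 / 2 = 1720 kN.
Bolt shear governs: 1060 kN.

1060 kN (bolt shear governs)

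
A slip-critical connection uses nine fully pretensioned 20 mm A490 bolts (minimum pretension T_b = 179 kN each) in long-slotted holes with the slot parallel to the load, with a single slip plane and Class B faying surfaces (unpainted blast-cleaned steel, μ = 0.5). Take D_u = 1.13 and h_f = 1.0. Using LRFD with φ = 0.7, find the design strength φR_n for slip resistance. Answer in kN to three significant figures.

R_n = μ · D_u · h_f · T_b · n_s · n_b = 0.5 × 1.13 × 1.0 × 179 × 1 × 9 = 910.2 kN.
Design strength φR_n = 0.7 × 910.2 = 637 kN.

637 kN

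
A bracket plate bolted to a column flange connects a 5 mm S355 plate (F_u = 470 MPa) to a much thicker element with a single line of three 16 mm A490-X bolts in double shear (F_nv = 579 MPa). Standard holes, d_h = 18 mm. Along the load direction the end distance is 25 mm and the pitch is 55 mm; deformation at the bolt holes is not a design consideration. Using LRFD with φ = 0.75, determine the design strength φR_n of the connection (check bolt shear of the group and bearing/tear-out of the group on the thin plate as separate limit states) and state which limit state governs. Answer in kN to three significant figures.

212 kN (bearing governs)

Bolt shear: A_b = π·16²/4 = 201.1 mm²; R_n = 579 × 201.1 × 3 × 2 / 1000 = 698.5 kN → 0.75 × 698.5 = 524 kN.
Bearing (1.5 l_c t F_u ≤ 3.0 d t F_u): upper limit = 3.0·16·5·470 / 1000 = 112.8 kN.
  Edge l_c = 25 − 18/2 = 16 → r_n = 56.4 kN; interior l_c = 55 − 18 = 37 → r_n = 112.8 kN.
  R_n,bearing = 1·56.4 + 2·112.8 = 282 kN → 0.75 × 282 = 212 kN.
Bearing governs: 212 kN.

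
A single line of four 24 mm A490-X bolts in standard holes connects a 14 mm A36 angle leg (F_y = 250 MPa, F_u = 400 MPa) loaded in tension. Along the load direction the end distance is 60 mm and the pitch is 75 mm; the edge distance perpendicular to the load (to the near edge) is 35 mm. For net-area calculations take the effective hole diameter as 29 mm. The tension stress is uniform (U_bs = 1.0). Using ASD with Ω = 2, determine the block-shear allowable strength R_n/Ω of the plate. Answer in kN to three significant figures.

357 kN

Shear plane L_v = 60 + 3·75 = 285 mm; A_gv = 285 × 14 = 3990 mm².
A_nv = (285 − 3.5·29) × 14 = 2569 mm².
A_nt = (35 − 0.5·29) × 14 = 287 mm².
0.6 F_u A_nv = 616.6 kN; 0.6 F_y A_gv = 598.5 kN → shear yielding governs the shear term.
R_n = 598.5 + 1.0 × 400 × 287 / 1000 = 713.3 kN.
Allowable strength R_n/Ω = 713.3 / 2 = 357 kN.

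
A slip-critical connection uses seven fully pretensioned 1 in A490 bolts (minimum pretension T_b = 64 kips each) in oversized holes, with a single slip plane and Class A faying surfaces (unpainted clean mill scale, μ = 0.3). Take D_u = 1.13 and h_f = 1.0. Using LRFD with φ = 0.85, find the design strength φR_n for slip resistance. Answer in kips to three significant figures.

R_n = μ · D_u · h_f · T_b · n_s · n_b = 0.3 × 1.13 × 1.0 × 64 × 1 × 7 = 151.9 kips.
Design strength φR_n = 0.85 × 151.9 = 129 kips.

129 kips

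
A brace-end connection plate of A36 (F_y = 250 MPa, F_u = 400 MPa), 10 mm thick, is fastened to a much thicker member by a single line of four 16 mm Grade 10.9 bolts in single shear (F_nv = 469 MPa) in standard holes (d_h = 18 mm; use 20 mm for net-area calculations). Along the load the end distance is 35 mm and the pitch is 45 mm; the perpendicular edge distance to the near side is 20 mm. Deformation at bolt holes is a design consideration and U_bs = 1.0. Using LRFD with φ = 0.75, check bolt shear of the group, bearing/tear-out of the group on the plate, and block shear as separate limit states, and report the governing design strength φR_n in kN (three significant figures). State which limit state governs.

Bolt shear: A_b = π·16²/4 = 201.1 mm²; R_n = 469 × 201.1 × 4 × 1 / 1000 = 377.2 kN → 0.75 × 377.2 = 283 kN.
Bearing: edge l_c = 26, r_n = 124.8 kN; interior l_c = 27, r_n = 129.6 kN; R_n = 124.8 + 3·129.6 = 513.6 kN → 385 kN.
Block shear: A_gv = 1700, A_nv = 1000, A_nt = 100 mm²; R_n = min(0.6F_uA_nv, 0.6F_yA_gv) + U_bs·F_u·A_nt = 280 kN → 210 kN.
Block shear governs: 210 kN.

210 kN (block shear governs)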